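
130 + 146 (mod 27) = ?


130 + 146 = 276
276 mod 27 = 6


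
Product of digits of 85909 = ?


8 × 5 × 9 × 0 × 9 = 0


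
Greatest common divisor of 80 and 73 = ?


80 = 1 * 73 + 7
73 = 10 * 7 + 3
7 = 2 * 3 + 1
3 = 3 * 1 + 0
GCD = 1


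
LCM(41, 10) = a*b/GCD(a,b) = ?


GCD(41, 10) = 1
LCM = 41*10/1 = 410/1 = 410

LCM = 410


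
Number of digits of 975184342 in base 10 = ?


975184342 has 9 digits in base 10
floor(log10(975184342)) + 1 = floor(8.9891) + 1 = 9

9 digits (base 10)


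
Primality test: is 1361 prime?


Check divisors up to sqrt(1361) = 36.8917
No divisors found.
1361 is prime.

Yes, 1361 is prime


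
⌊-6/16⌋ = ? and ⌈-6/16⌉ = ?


-6/16 = -0.3750
floor = -1
ceil = 0

floor = -1, ceil = 0


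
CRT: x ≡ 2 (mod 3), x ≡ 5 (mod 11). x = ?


M = 3*11 = 33
M1 = M/3 = 11, M2 = M/11 = 3
M1^(-1) mod 3 = 2, M2^(-1) mod 11 = 4
x = 2*11*2 + 5*3*4 = 104
104 mod 33 = 5
Check: 5 mod 3 = 2 ✓, 5 mod 11 = 5 ✓

x ≡ 5 (mod 33)


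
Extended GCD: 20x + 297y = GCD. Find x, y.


Tabular extended Euclidean (each row: r = 20*s + 297*t):
r=20, s=1, t=0
r=297, s=0, t=1
q=0: r=20, s=1, t=0   [20*(1) + 297*(0) = 20]
q=14: r=17, s=-14, t=1   [20*(-14) + 297*(1) = 17]
q=1: r=3, s=15, t=-1   [20*(15) + 297*(-1) = 3]
q=5: r=2, s=-89, t=6   [20*(-89) + 297*(6) = 2]
q=1: r=1, s=104, t=-7   [20*(104) + 297*(-7) = 1]
q=2: r=0, s=-297, t=20   [20*(-297) + 297*(20) = 0]
GCD = 1; from the row with r=1: x=104, y=-7
Check: 20*(104) + 297*(-7) = 2080 - 2079 = 1

GCD = 1, x = 104, y = -7


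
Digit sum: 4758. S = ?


4 + 7 + 5 + 8 = 24


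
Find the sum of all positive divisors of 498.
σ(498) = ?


Divisors of 498: 1, 2, 3, 6, 83, 166, 249, 498
Sum = 1 + 2 + 3 + 6 + 83 + 166 + 249 + 498 = 1008

σ(498) = 1008


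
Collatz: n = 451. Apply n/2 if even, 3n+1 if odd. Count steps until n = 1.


451 → 1354 → 677 → 2032 → 1016 → 508 → 254 → 127 → 382 → 191 → 574 → 287 → 862 → 431 → 1294 → 647 → 1942 → 971 → 2914 → 1457 → 4372 → 2186 → 1093 → 3280 → 1640 → 820 → 410 → 205 → 616 → 308 → 154 → 77 → 232 → 116 → 58 → 29 → 88 → 44 → 22 → 11 → 34 → 17 → 52 → 26 → 13 → 40 → 20 → 10 → 5 → 16 → 8 → 4 → 2 → 1
Total steps = 53

53 steps


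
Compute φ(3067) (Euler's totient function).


3067 = 3067
Prime factors: 3067
φ(3067) = 3067 × (1-1/3067)
= 3067 × 3066/3067 = 3066

φ(3067) = 3066


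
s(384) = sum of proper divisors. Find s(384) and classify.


Proper divisors: 1, 2, 3, 4, 6, 8, 12, 16, 24, 32, 48, 64, 96, 128, 192
Sum = 1 + 2 + 3 + 4 + 6 + 8 + 12 + 16 + 24 + 32 + 48 + 64 + 96 + 128 + 192 = 636
636 > 384 → abundant

s(384) = 636 (abundant)


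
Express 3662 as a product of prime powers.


3662 / 2 = 1831
1831 / 1831 = 1
3662 = 2 × 1831


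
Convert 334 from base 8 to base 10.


334 (base 8) = 220 (decimal)
220 (decimal) = 220 (base 10)


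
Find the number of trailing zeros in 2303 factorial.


floor(2303/5) = 460
floor(2303/25) = 92
floor(2303/125) = 18
floor(2303/625) = 3
Total = 573

573 trailing zeros


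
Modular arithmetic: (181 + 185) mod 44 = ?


181 + 185 = 366
366 mod 44 = 14


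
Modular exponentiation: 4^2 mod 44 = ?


4^1 mod 44 = 4
4^2 mod 44 = 16


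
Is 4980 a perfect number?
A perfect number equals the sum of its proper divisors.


Proper divisors of 4980: 1, 2, 3, 4, 5, 6, 10, 12, 15, 20, 30, 60, 83, 166, 249, 332, 415, 498, 830, 996, 1245, 1660, 2490
Sum = 1 + 2 + 3 + 4 + 5 + 6 + 10 + 12 + 15 + 20 + 30 + 60 + 83 + 166 + 249 + 332 + 415 + 498 + 830 + 996 + 1245 + 1660 + 2490 = 9132

No, 4980 is not perfect (9132 ≠ 4980)


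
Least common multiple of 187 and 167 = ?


GCD(187, 167) = 1
LCM = 187*167/1 = 31229/1 = 31229

LCM = 31229


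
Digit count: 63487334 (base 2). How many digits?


63487334 in base 2 = 11110010001011110101100110
Number of digits = 26

26 digits (base 2)


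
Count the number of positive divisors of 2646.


2646 = 2^1 × 3^3 × 7^2
d(2646) = (1+1) × (3+1) × (2+1) = 24

24 divisors


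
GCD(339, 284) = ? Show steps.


339 = 1 * 284 + 55
284 = 5 * 55 + 9
55 = 6 * 9 + 1
9 = 9 * 1 + 0
GCD = 1


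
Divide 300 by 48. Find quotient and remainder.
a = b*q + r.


300 = 48 * 6 + 12
Check: 288 + 12 = 300

q = 6, r = 12


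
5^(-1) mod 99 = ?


Use the extended Euclidean algorithm on (99, 5); each row r = 99*s + 5*t:
r=99, s=1, t=0
r=5, s=0, t=1
q=19: r=4, s=1, t=-19   [99*(1) + 5*(-19) = 4]
q=1: r=1, s=-1, t=20   [99*(-1) + 5*(20) = 1]
q=4: r=0, s=5, t=-99   [99*(5) + 5*(-99) = 0]
GCD = 1 with t = 20, so 5*(20) ≡ 1 (mod 99)
Inverse = 20 mod 99 = 20
Check: 5 * 20 = 100 ≡ 1 (mod 99)

5^(-1) ≡ 20 (mod 99)


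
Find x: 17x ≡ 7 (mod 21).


GCD(17, 21) = 1, unique solution
a^(-1) mod 21 = 5
x = 5 * 7 mod 21 = 14

x ≡ 14 (mod 21)


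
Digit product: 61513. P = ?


6 × 1 × 5 × 1 × 3 = 90


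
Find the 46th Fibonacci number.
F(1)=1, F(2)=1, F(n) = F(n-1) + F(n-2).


Sequence: 1, 1, 2, 3, 5, 8, 13, 21, 34, 55, 89, 144, 233, 377, 610, 987, 1597, 2584, 4181, 6765, 10946, 17711, 28657, 46368, 75025, 121393, 196418, 317811, 514229, 832040, 1346269, 2178309, 3524578, 5702887, 9227465, 14930352, 24157817, 39088169, 63245986, 102334155, 165580141, 267914296, 433494437, 701408733, 1134903170, 1836311903
F(46) = 1836311903


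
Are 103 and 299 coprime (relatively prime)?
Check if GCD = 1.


Euclidean algorithm:
299 = 2 * 103 + 93
103 = 1 * 93 + 10
93 = 9 * 10 + 3
10 = 3 * 3 + 1
3 = 3 * 1 + 0
GCD(103, 299) = 1

Yes, coprime (GCD = 1)


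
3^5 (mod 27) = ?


3^1 mod 27 = 3
3^2 mod 27 = 9
3^3 mod 27 = 0
3^4 mod 27 = 0
3^5 mod 27 = 0


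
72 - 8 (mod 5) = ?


72 - 8 = 64
64 mod 5 = 4


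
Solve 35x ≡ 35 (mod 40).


GCD(35, 40) = 5 divides 35
Divide: 7x ≡ 7 (mod 8)
x ≡ 1 (mod 8)


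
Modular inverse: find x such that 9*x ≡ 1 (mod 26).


Use the extended Euclidean algorithm on (26, 9); each row r = 26*s + 9*t:
r=26, s=1, t=0
r=9, s=0, t=1
q=2: r=8, s=1, t=-2   [26*(1) + 9*(-2) = 8]
q=1: r=1, s=-1, t=3   [26*(-1) + 9*(3) = 1]
q=8: r=0, s=9, t=-26   [26*(9) + 9*(-26) = 0]
GCD = 1 with t = 3, so 9*(3) ≡ 1 (mod 26)
Inverse = 3 mod 26 = 3
Check: 9 * 3 = 27 ≡ 1 (mod 26)

9^(-1) ≡ 3 (mod 26)


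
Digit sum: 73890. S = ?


7 + 3 + 8 + 9 + 0 = 27


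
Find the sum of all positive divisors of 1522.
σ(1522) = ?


Divisors of 1522: 1, 2, 761, 1522
Sum = 1 + 2 + 761 + 1522 = 2286

σ(1522) = 2286


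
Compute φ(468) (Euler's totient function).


468 = 2^2 × 3^2 × 13
Prime factors: 2, 3, 13
φ(468) = 468 × (1-1/2) × (1-1/3) × (1-1/13)
= 468 × 1/2 × 2/3 × 12/13 = 144

φ(468) = 144


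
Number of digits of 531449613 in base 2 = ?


531449613 in base 2 = 11111101011010100011100001101
Number of digits = 29

29 digits (base 2)


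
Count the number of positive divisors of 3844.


3844 = 2^2 × 31^2
d(3844) = (2+1) × (2+1) = 9

9 divisors


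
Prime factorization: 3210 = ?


3210 / 2 = 1605
1605 / 3 = 535
535 / 5 = 107
107 / 107 = 1
3210 = 2 × 3 × 5 × 107


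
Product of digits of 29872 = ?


2 × 9 × 8 × 7 × 2 = 2016


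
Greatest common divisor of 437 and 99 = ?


437 = 4 * 99 + 41
99 = 2 * 41 + 17
41 = 2 * 17 + 7
17 = 2 * 7 + 3
7 = 2 * 3 + 1
3 = 3 * 1 + 0
GCD = 1


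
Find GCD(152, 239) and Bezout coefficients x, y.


Tabular extended Euclidean (each row: r = 152*s + 239*t):
r=152, s=1, t=0
r=239, s=0, t=1
q=0: r=152, s=1, t=0   [152*(1) + 239*(0) = 152]
q=1: r=87, s=-1, t=1   [152*(-1) + 239*(1) = 87]
q=1: r=65, s=2, t=-1   [152*(2) + 239*(-1) = 65]
q=1: r=22, s=-3, t=2   [152*(-3) + 239*(2) = 22]
q=2: r=21, s=8, t=-5   [152*(8) + 239*(-5) = 21]
q=1: r=1, s=-11, t=7   [152*(-11) + 239*(7) = 1]
q=21: r=0, s=239, t=-152   [152*(239) + 239*(-152) = 0]
GCD = 1; from the row with r=1: x=-11, y=7
Check: 152*(-11) + 239*(7) = -1672 + 1673 = 1

GCD = 1, x = -11, y = 7


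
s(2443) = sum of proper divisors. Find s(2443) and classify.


Proper divisors: 1, 7, 349
Sum = 1 + 7 + 349 = 357
357 < 2443 → deficient

s(2443) = 357 (deficient)


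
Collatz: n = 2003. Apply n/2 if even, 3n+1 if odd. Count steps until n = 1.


2003 → 6010 → 3005 → 9016 → 4508 → 2254 → 1127 → 3382 → 1691 → 5074 → 2537 → 7612 → 3806 → 1903 → 5710 → 2855 → 8566 → 4283 → 12850 → 6425 → 19276 → 9638 → 4819 → 14458 → 7229 → 21688 → 10844 → 5422 → 2711 → 8134 → 4067 → 12202 → 6101 → 18304 → 9152 → 4576 → 2288 → 1144 → 572 → 286 → 143 → 430 → 215 → 646 → 323 → 970 → 485 → 1456 → 728 → 364 → 182 → 91 → 274 → 137 → 412 → 206 → 103 → 310 → 155 → 466 → 233 → 700 → 350 → 175 → 526 → 263 → 790 → 395 → 1186 → 593 → 1780 → 890 → 445 → 1336 → 668 → 334 → 167 → 502 → 251 → 754 → 377 → 1132 → 566 → 283 → 850 → 425 → 1276 → 638 → 319 → 958 → 479 → 1438 → 719 → 2158 → 1079 → 3238 → 1619 → 4858 → 2429 → 7288 → 3644 → 1822 → 911 → 2734 → 1367 → 4102 → 2051 → 6154 → 3077 → 9232 → 4616 → 2308 → 1154 → 577 → 1732 → 866 → 433 → 1300 → 650 → 325 → 976 → 488 → 244 → 122 → 61 → 184 → 92 → 46 → 23 → 70 → 35 → 106 → 53 → 160 → 80 → 40 → 20 → 10 → 5 → 16 → 8 → 4 → 2 → 1
Total steps = 143

143 steps


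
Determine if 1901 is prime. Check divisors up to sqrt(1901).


Check divisors up to sqrt(1901) = 43.6005
No divisors found.
1901 is prime.

Yes, 1901 is prime


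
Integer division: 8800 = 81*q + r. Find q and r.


8800 = 81 * 108 + 52
Check: 8748 + 52 = 8800

q = 108, r = 52


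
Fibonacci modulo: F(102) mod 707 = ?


F(k) mod 707 for k=1..102:
1, 1, 2, 3, 5, 8, 13, 21, 34, 55, 89, 144, 233, 377, 610, 280, 183, 463, 646, 402, 341, 36, 377, 413, 83, 496, 579, 368, 240, 608, 141, 42, 183, 225, 408, 633, 334, 260, 594, 147, 34, 181, 215, 396, 611, 300, 204, 504, 1, 505, 506, 304, 103, 407, 510, 210, 13, 223, 236, 459, 695, 447, 435, 175, 610, 78, 688, 59, 40, 99, 139, 238, 377, 615, 285, 193, 478, 671, 442, 406, 141, 547, 688, 528, 509, 330, 132, 462, 594, 349, 236, 585, 114, 699, 106, 98, 204, 302, 506, 101, 607, 1
F(102) mod 707 = 1


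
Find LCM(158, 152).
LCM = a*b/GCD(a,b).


GCD(158, 152) = 2
LCM = 158*152/2 = 24016/2 = 12008

LCM = 12008


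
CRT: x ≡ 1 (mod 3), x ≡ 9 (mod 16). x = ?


M = 3*16 = 48
M1 = M/3 = 16, M2 = M/16 = 3
M1^(-1) mod 3 = 1, M2^(-1) mod 16 = 11
x = 1*16*1 + 9*3*11 = 313
313 mod 48 = 25
Check: 25 mod 3 = 1 ✓, 25 mod 16 = 9 ✓

x ≡ 25 (mod 48)


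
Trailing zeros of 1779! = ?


floor(1779/5) = 355
floor(1779/25) = 71
floor(1779/125) = 14
floor(1779/625) = 2
Total = 442

442 trailing zeros


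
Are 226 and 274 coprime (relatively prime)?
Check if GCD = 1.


Euclidean algorithm:
274 = 1 * 226 + 48
226 = 4 * 48 + 34
48 = 1 * 34 + 14
34 = 2 * 14 + 6
14 = 2 * 6 + 2
6 = 3 * 2 + 0
GCD(226, 274) = 2

No, not coprime (GCD = 2)


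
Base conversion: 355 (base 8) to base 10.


355 (base 8) = 237 (decimal)
237 (decimal) = 237 (base 10)


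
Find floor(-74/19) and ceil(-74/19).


-74/19 = -3.8947
floor = -4
ceil = -3

floor = -4, ceil = -3


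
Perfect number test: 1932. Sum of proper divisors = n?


Proper divisors of 1932: 1, 2, 3, 4, 6, 7, 12, 14, 21, 23, 28, 42, 46, 69, 84, 92, 138, 161, 276, 322, 483, 644, 966
Sum = 1 + 2 + 3 + 4 + 6 + 7 + 12 + 14 + 21 + 23 + 28 + 42 + 46 + 69 + 84 + 92 + 138 + 161 + 276 + 322 + 483 + 644 + 966 = 3444

No, 1932 is not perfect (3444 ≠ 1932)


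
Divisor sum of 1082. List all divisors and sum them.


Divisors of 1082: 1, 2, 541, 1082
Sum = 1 + 2 + 541 + 1082 = 1626

σ(1082) = 1626


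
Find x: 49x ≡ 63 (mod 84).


GCD(49, 84) = 7 divides 63
Divide: 7x ≡ 9 (mod 12)
x ≡ 3 (mod 12)


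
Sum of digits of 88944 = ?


8 + 8 + 9 + 4 + 4 = 33


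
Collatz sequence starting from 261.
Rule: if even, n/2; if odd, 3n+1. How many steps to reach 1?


261 → 784 → 392 → 196 → 98 → 49 → 148 → 74 → 37 → 112 → 56 → 28 → 14 → 7 → 22 → 11 → 34 → 17 → 52 → 26 → 13 → 40 → 20 → 10 → 5 → 16 → 8 → 4 → 2 → 1
Total steps = 29

29 steps


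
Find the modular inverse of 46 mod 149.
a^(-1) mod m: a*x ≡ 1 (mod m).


Use the extended Euclidean algorithm on (149, 46); each row r = 149*s + 46*t:
r=149, s=1, t=0
r=46, s=0, t=1
q=3: r=11, s=1, t=-3   [149*(1) + 46*(-3) = 11]
q=4: r=2, s=-4, t=13   [149*(-4) + 46*(13) = 2]
q=5: r=1, s=21, t=-68   [149*(21) + 46*(-68) = 1]
q=2: r=0, s=-46, t=149   [149*(-46) + 46*(149) = 0]
GCD = 1 with t = -68, so 46*(-68) ≡ 1 (mod 149)
Inverse = -68 mod 149 = 81
Check: 46 * 81 = 3726 ≡ 1 (mod 149)

46^(-1) ≡ 81 (mod 149)


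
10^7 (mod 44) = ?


10^1 mod 44 = 10
10^2 mod 44 = 12
10^3 mod 44 = 32
10^4 mod 44 = 12
10^5 mod 44 = 32
10^6 mod 44 = 12
10^7 mod 44 = 32


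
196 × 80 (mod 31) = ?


196 × 80 = 15680
15680 mod 31 = 25


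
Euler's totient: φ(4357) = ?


4357 = 4357
Prime factors: 4357
φ(4357) = 4357 × (1-1/4357)
= 4357 × 4356/4357 = 4356

φ(4357) = 4356


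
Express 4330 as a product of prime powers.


4330 / 2 = 2165
2165 / 5 = 433
433 / 433 = 1
4330 = 2 × 5 × 433


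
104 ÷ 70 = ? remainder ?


104 = 70 * 1 + 34
Check: 70 + 34 = 104

q = 1, r = 34


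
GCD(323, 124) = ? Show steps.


323 = 2 * 124 + 75
124 = 1 * 75 + 49
75 = 1 * 49 + 26
49 = 1 * 26 + 23
26 = 1 * 23 + 3
23 = 7 * 3 + 2
3 = 1 * 2 + 1
2 = 2 * 1 + 0
GCD = 1


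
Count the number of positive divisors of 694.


694 = 2^1 × 347^1
d(694) = (1+1) × (1+1) = 4

4 divisors


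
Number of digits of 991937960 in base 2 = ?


991937960 in base 2 = 111011000111111100010110101000
Number of digits = 30

30 digits (base 2)


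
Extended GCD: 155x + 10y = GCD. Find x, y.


Tabular extended Euclidean (each row: r = 155*s + 10*t):
r=155, s=1, t=0
r=10, s=0, t=1
q=15: r=5, s=1, t=-15   [155*(1) + 10*(-15) = 5]
q=2: r=0, s=-2, t=31   [155*(-2) + 10*(31) = 0]
GCD = 5; from the row with r=5: x=1, y=-15
Check: 155*(1) + 10*(-15) = 155 - 150 = 5

GCD = 5, x = 1, y = -15


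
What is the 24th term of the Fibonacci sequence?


Sequence: 1, 1, 2, 3, 5, 8, 13, 21, 34, 55, 89, 144, 233, 377, 610, 987, 1597, 2584, 4181, 6765, 10946, 17711, 28657, 46368
F(24) = 46368


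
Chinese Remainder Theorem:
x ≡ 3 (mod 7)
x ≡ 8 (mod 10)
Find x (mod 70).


M = 7*10 = 70
M1 = M/7 = 10, M2 = M/10 = 7
M1^(-1) mod 7 = 5, M2^(-1) mod 10 = 3
x = 3*10*5 + 8*7*3 = 318
318 mod 70 = 38
Check: 38 mod 7 = 3 ✓, 38 mod 10 = 8 ✓

x ≡ 38 (mod 70)


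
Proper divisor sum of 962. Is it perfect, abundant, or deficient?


Proper divisors: 1, 2, 13, 26, 37, 74, 481
Sum = 1 + 2 + 13 + 26 + 37 + 74 + 481 = 634
634 < 962 → deficient

s(962) = 634 (deficient)


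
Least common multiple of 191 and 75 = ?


GCD(191, 75) = 1
LCM = 191*75/1 = 14325/1 = 14325

LCM = 14325


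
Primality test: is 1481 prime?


Check divisors up to sqrt(1481) = 38.4838
No divisors found.
1481 is prime.

Yes, 1481 is prime


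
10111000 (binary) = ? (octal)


10111000 (base 2) = 184 (decimal)
184 (decimal) = 270 (base 8)


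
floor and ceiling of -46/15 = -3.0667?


-46/15 = -3.0667
floor = -4
ceil = -3

floor = -4, ceil = -3


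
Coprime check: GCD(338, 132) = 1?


Euclidean algorithm:
338 = 2 * 132 + 74
132 = 1 * 74 + 58
74 = 1 * 58 + 16
58 = 3 * 16 + 10
16 = 1 * 10 + 6
10 = 1 * 6 + 4
6 = 1 * 4 + 2
4 = 2 * 2 + 0
GCD(338, 132) = 2

No, not coprime (GCD = 2)


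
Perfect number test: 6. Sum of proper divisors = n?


Proper divisors of 6: 1, 2, 3
Sum = 1 + 2 + 3 = 6

Yes, 6 is perfect (6 = 6)


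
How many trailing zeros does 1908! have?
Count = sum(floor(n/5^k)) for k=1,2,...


floor(1908/5) = 381
floor(1908/25) = 76
floor(1908/125) = 15
floor(1908/625) = 3
Total = 475

475 trailing zeros


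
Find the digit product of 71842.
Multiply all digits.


7 × 1 × 8 × 4 × 2 = 448


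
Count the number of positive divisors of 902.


902 = 2^1 × 11^1 × 41^1
d(902) = (1+1) × (1+1) × (1+1) = 8

8 divisors


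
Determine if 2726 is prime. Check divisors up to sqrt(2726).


2726 / 2 = 1363 (exact division)
2726 is NOT prime.

No, 2726 is not prime


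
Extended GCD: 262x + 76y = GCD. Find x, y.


Tabular extended Euclidean (each row: r = 262*s + 76*t):
r=262, s=1, t=0
r=76, s=0, t=1
q=3: r=34, s=1, t=-3   [262*(1) + 76*(-3) = 34]
q=2: r=8, s=-2, t=7   [262*(-2) + 76*(7) = 8]
q=4: r=2, s=9, t=-31   [262*(9) + 76*(-31) = 2]
q=4: r=0, s=-38, t=131   [262*(-38) + 76*(131) = 0]
GCD = 2; from the row with r=2: x=9, y=-31
Check: 262*(9) + 76*(-31) = 2358 - 2356 = 2

GCD = 2, x = 9, y = -31


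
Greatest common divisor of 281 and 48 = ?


281 = 5 * 48 + 41
48 = 1 * 41 + 7
41 = 5 * 7 + 6
7 = 1 * 6 + 1
6 = 6 * 1 + 0
GCD = 1


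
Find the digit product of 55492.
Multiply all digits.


5 × 5 × 4 × 9 × 2 = 1800


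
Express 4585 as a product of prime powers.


4585 / 5 = 917
917 / 7 = 131
131 / 131 = 1
4585 = 5 × 7 × 131


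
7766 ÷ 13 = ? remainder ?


7766 = 13 * 597 + 5
Check: 7761 + 5 = 7766

q = 597, r = 5


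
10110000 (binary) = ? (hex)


10110000 (base 2) = 176 (decimal)
176 (decimal) = B0 (base 16)


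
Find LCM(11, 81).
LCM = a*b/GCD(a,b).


GCD(11, 81) = 1
LCM = 11*81/1 = 891/1 = 891

LCM = 891


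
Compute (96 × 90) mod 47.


96 × 90 = 8640
8640 mod 47 = 39


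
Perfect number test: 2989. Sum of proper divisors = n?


Proper divisors of 2989: 1, 7, 49, 61, 427
Sum = 1 + 7 + 49 + 61 + 427 = 545

No, 2989 is not perfect (545 ≠ 2989)


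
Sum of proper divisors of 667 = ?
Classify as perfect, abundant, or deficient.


Proper divisors: 1, 23, 29
Sum = 1 + 23 + 29 = 53
53 < 667 → deficient

s(667) = 53 (deficient)


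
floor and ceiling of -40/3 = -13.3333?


-40/3 = -13.3333
floor = -14
ceil = -13

floor = -14, ceil = -13


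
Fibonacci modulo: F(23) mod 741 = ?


F(k) mod 741 for k=1..23:
1, 1, 2, 3, 5, 8, 13, 21, 34, 55, 89, 144, 233, 377, 610, 246, 115, 361, 476, 96, 572, 668, 499
F(23) mod 741 = 499


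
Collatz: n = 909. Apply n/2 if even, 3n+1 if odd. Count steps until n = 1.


909 → 2728 → 1364 → 682 → 341 → 1024 → 512 → 256 → 128 → 64 → 32 → 16 → 8 → 4 → 2 → 1
Total steps = 15

15 steps


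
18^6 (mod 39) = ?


18^1 mod 39 = 18
18^2 mod 39 = 12
18^3 mod 39 = 21
18^4 mod 39 = 27
18^5 mod 39 = 18
18^6 mod 39 = 12


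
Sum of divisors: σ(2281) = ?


Divisors of 2281: 1, 2281
Sum = 1 + 2281 = 2282

σ(2281) = 2282


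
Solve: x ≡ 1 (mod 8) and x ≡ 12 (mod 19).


M = 8*19 = 152
M1 = M/8 = 19, M2 = M/19 = 8
M1^(-1) mod 8 = 3, M2^(-1) mod 19 = 12
x = 1*19*3 + 12*8*12 = 1209
1209 mod 152 = 145
Check: 145 mod 8 = 1 ✓, 145 mod 19 = 12 ✓

x ≡ 145 (mod 152)


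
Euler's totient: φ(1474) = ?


1474 = 2 × 11 × 67
Prime factors: 2, 11, 67
φ(1474) = 1474 × (1-1/2) × (1-1/11) × (1-1/67)
= 1474 × 1/2 × 10/11 × 66/67 = 660

φ(1474) = 660


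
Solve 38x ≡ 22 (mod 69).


GCD(38, 69) = 1, unique solution
a^(-1) mod 69 = 20
x = 20 * 22 mod 69 = 26

x ≡ 26 (mod 69)


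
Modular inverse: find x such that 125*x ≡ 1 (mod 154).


Use the extended Euclidean algorithm on (154, 125); each row r = 154*s + 125*t:
r=154, s=1, t=0
r=125, s=0, t=1
q=1: r=29, s=1, t=-1   [154*(1) + 125*(-1) = 29]
q=4: r=9, s=-4, t=5   [154*(-4) + 125*(5) = 9]
q=3: r=2, s=13, t=-16   [154*(13) + 125*(-16) = 2]
q=4: r=1, s=-56, t=69   [154*(-56) + 125*(69) = 1]
q=2: r=0, s=125, t=-154   [154*(125) + 125*(-154) = 0]
GCD = 1 with t = 69, so 125*(69) ≡ 1 (mod 154)
Inverse = 69 mod 154 = 69
Check: 125 * 69 = 8625 ≡ 1 (mod 154)

125^(-1) ≡ 69 (mod 154)


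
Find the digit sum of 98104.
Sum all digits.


9 + 8 + 1 + 0 + 4 = 22


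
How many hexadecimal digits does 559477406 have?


559477406 in base 16 = 2158F29E
Number of digits = 8

8 digits (base 16)


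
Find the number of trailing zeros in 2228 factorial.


floor(2228/5) = 445
floor(2228/25) = 89
floor(2228/125) = 17
floor(2228/625) = 3
Total = 554

554 trailing zeros


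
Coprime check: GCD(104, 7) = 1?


Euclidean algorithm:
104 = 14 * 7 + 6
7 = 1 * 6 + 1
6 = 6 * 1 + 0
GCD(104, 7) = 1

Yes, coprime (GCD = 1)


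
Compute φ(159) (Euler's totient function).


159 = 3 × 53
Prime factors: 3, 53
φ(159) = 159 × (1-1/3) × (1-1/53)
= 159 × 2/3 × 52/53 = 104

φ(159) = 104


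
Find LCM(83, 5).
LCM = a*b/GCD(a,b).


GCD(83, 5) = 1
LCM = 83*5/1 = 415/1 = 415

LCM = 415


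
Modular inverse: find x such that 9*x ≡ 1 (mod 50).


Use the extended Euclidean algorithm on (50, 9); each row r = 50*s + 9*t:
r=50, s=1, t=0
r=9, s=0, t=1
q=5: r=5, s=1, t=-5   [50*(1) + 9*(-5) = 5]
q=1: r=4, s=-1, t=6   [50*(-1) + 9*(6) = 4]
q=1: r=1, s=2, t=-11   [50*(2) + 9*(-11) = 1]
q=4: r=0, s=-9, t=50   [50*(-9) + 9*(50) = 0]
GCD = 1 with t = -11, so 9*(-11) ≡ 1 (mod 50)
Inverse = -11 mod 50 = 39
Check: 9 * 39 = 351 ≡ 1 (mod 50)

9^(-1) ≡ 39 (mod 50)


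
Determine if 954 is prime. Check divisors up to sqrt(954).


954 / 2 = 477 (exact division)
954 is NOT prime.

No, 954 is not prime


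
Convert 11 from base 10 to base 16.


11 (base 10) = 11 (decimal)
11 (decimal) = B (base 16)


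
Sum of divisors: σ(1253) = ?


Divisors of 1253: 1, 7, 179, 1253
Sum = 1 + 7 + 179 + 1253 = 1440

σ(1253) = 1440


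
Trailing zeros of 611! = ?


floor(611/5) = 122
floor(611/25) = 24
floor(611/125) = 4
Total = 150

150 trailing zeros


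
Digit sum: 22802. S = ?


2 + 2 + 8 + 0 + 2 = 14


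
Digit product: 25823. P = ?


2 × 5 × 8 × 2 × 3 = 480


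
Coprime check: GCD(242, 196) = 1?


Euclidean algorithm:
242 = 1 * 196 + 46
196 = 4 * 46 + 12
46 = 3 * 12 + 10
12 = 1 * 10 + 2
10 = 5 * 2 + 0
GCD(242, 196) = 2

No, not coprime (GCD = 2)


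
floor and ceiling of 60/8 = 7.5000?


60/8 = 7.5000
floor = 7
ceil = 8

floor = 7, ceil = 8


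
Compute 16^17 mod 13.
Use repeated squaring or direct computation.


16^1 mod 13 = 3
16^2 mod 13 = 9
16^3 mod 13 = 1
16^4 mod 13 = 3
16^5 mod 13 = 9
16^6 mod 13 = 1
16^7 mod 13 = 3
16^8 mod 13 = 9
16^9 mod 13 = 1
16^10 mod 13 = 3
16^11 mod 13 = 9
16^12 mod 13 = 1
16^13 mod 13 = 3
16^14 mod 13 = 9
16^15 mod 13 = 1
16^16 mod 13 = 3
16^17 mod 13 = 9


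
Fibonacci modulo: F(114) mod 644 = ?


F(k) mod 644 for k=1..114:
1, 1, 2, 3, 5, 8, 13, 21, 34, 55, 89, 144, 233, 377, 610, 343, 309, 8, 317, 325, 642, 323, 321, 0, 321, 321, 642, 319, 317, 636, 309, 301, 610, 267, 233, 500, 89, 589, 34, 623, 13, 636, 5, 641, 2, 643, 1, 0, 1, 1, 2, 3, 5, 8, 13, 21, 34, 55, 89, 144, 233, 377, 610, 343, 309, 8, 317, 325, 642, 323, 321, 0, 321, 321, 642, 319, 317, 636, 309, 301, 610, 267, 233, 500, 89, 589, 34, 623, 13, 636, 5, 641, 2, 643, 1, 0, 1, 1, 2, 3, 5, 8, 13, 21, 34, 55, 89, 144, 233, 377, 610, 343, 309, 8
F(114) mod 644 = 8


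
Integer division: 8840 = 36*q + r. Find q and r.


8840 = 36 * 245 + 20
Check: 8820 + 20 = 8840

q = 245, r = 20


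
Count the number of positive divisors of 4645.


4645 = 5^1 × 929^1
d(4645) = (1+1) × (1+1) = 4

4 divisors


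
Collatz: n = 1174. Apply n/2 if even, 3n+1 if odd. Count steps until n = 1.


1174 → 587 → 1762 → 881 → 2644 → 1322 → 661 → 1984 → 992 → 496 → 248 → 124 → 62 → 31 → 94 → 47 → 142 → 71 → 214 → 107 → 322 → 161 → 484 → 242 → 121 → 364 → 182 → 91 → 274 → 137 → 412 → 206 → 103 → 310 → 155 → 466 → 233 → 700 → 350 → 175 → 526 → 263 → 790 → 395 → 1186 → 593 → 1780 → 890 → 445 → 1336 → 668 → 334 → 167 → 502 → 251 → 754 → 377 → 1132 → 566 → 283 → 850 → 425 → 1276 → 638 → 319 → 958 → 479 → 1438 → 719 → 2158 → 1079 → 3238 → 1619 → 4858 → 2429 → 7288 → 3644 → 1822 → 911 → 2734 → 1367 → 4102 → 2051 → 6154 → 3077 → 9232 → 4616 → 2308 → 1154 → 577 → 1732 → 866 → 433 → 1300 → 650 → 325 → 976 → 488 → 244 → 122 → 61 → 184 → 92 → 46 → 23 → 70 → 35 → 106 → 53 → 160 → 80 → 40 → 20 → 10 → 5 → 16 → 8 → 4 → 2 → 1
Total steps = 119

119 steps


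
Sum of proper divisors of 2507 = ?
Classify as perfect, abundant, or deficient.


Proper divisors: 1, 23, 109
Sum = 1 + 23 + 109 = 133
133 < 2507 → deficient

s(2507) = 133 (deficient)


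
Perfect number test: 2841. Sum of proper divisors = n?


Proper divisors of 2841: 1, 3, 947
Sum = 1 + 3 + 947 = 951

No, 2841 is not perfect (951 ≠ 2841)


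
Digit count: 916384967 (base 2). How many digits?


916384967 in base 2 = 110110100111101110110011000111
Number of digits = 30

30 digits (base 2)


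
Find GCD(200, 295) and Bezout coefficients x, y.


Tabular extended Euclidean (each row: r = 200*s + 295*t):
r=200, s=1, t=0
r=295, s=0, t=1
q=0: r=200, s=1, t=0   [200*(1) + 295*(0) = 200]
q=1: r=95, s=-1, t=1   [200*(-1) + 295*(1) = 95]
q=2: r=10, s=3, t=-2   [200*(3) + 295*(-2) = 10]
q=9: r=5, s=-28, t=19   [200*(-28) + 295*(19) = 5]
q=2: r=0, s=59, t=-40   [200*(59) + 295*(-40) = 0]
GCD = 5; from the row with r=5: x=-28, y=19
Check: 200*(-28) + 295*(19) = -5600 + 5605 = 5

GCD = 5, x = -28, y = 19


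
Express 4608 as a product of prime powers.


4608 / 2 = 2304
2304 / 2 = 1152
1152 / 2 = 576
576 / 2 = 288
288 / 2 = 144
144 / 2 = 72
72 / 2 = 36
36 / 2 = 18
18 / 2 = 9
9 / 3 = 3
3 / 3 = 1
4608 = 2^9 × 3^2


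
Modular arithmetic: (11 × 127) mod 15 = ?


11 × 127 = 1397
1397 mod 15 = 2


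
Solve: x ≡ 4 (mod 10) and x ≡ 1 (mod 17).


M = 10*17 = 170
M1 = M/10 = 17, M2 = M/17 = 10
M1^(-1) mod 10 = 3, M2^(-1) mod 17 = 12
x = 4*17*3 + 1*10*12 = 324
324 mod 170 = 154
Check: 154 mod 10 = 4 ✓, 154 mod 17 = 1 ✓

x ≡ 154 (mod 170)


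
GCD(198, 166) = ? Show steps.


198 = 1 * 166 + 32
166 = 5 * 32 + 6
32 = 5 * 6 + 2
6 = 3 * 2 + 0
GCD = 2


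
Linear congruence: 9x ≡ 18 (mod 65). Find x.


GCD(9, 65) = 1, unique solution
a^(-1) mod 65 = 29
x = 29 * 18 mod 65 = 2

x ≡ 2 (mod 65)


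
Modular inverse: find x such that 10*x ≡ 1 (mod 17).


Use the extended Euclidean algorithm on (17, 10); each row r = 17*s + 10*t:
r=17, s=1, t=0
r=10, s=0, t=1
q=1: r=7, s=1, t=-1   [17*(1) + 10*(-1) = 7]
q=1: r=3, s=-1, t=2   [17*(-1) + 10*(2) = 3]
q=2: r=1, s=3, t=-5   [17*(3) + 10*(-5) = 1]
q=3: r=0, s=-10, t=17   [17*(-10) + 10*(17) = 0]
GCD = 1 with t = -5, so 10*(-5) ≡ 1 (mod 17)
Inverse = -5 mod 17 = 12
Check: 10 * 12 = 120 ≡ 1 (mod 17)

10^(-1) ≡ 12 (mod 17)


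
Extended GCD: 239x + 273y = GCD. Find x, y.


Tabular extended Euclidean (each row: r = 239*s + 273*t):
r=239, s=1, t=0
r=273, s=0, t=1
q=0: r=239, s=1, t=0   [239*(1) + 273*(0) = 239]
q=1: r=34, s=-1, t=1   [239*(-1) + 273*(1) = 34]
q=7: r=1, s=8, t=-7   [239*(8) + 273*(-7) = 1]
q=34: r=0, s=-273, t=239   [239*(-273) + 273*(239) = 0]
GCD = 1; from the row with r=1: x=8, y=-7
Check: 239*(8) + 273*(-7) = 1912 - 1911 = 1

GCD = 1, x = 8, y = -7


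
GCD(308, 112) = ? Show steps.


308 = 2 * 112 + 84
112 = 1 * 84 + 28
84 = 3 * 28 + 0
GCD = 28


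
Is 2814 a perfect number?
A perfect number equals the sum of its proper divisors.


Proper divisors of 2814: 1, 2, 3, 6, 7, 14, 21, 42, 67, 134, 201, 402, 469, 938, 1407
Sum = 1 + 2 + 3 + 6 + 7 + 14 + 21 + 42 + 67 + 134 + 201 + 402 + 469 + 938 + 1407 = 3714

No, 2814 is not perfect (3714 ≠ 2814)


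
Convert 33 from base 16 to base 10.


33 (base 16) = 51 (decimal)
51 (decimal) = 51 (base 10)


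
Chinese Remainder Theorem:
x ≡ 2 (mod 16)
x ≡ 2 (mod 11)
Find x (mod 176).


M = 16*11 = 176
M1 = M/16 = 11, M2 = M/11 = 16
M1^(-1) mod 16 = 3, M2^(-1) mod 11 = 9
x = 2*11*3 + 2*16*9 = 354
354 mod 176 = 2
Check: 2 mod 16 = 2 ✓, 2 mod 11 = 2 ✓

x ≡ 2 (mod 176)


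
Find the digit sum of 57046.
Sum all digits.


5 + 7 + 0 + 4 + 6 = 22


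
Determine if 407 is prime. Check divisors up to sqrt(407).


407 / 11 = 37 (exact division)
407 is NOT prime.

No, 407 is not prime


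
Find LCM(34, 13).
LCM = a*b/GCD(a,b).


GCD(34, 13) = 1
LCM = 34*13/1 = 442/1 = 442

LCM = 442


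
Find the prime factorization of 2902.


2902 / 2 = 1451
1451 / 1451 = 1
2902 = 2 × 1451


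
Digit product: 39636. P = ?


3 × 9 × 6 × 3 × 6 = 2916


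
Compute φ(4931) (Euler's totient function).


4931 = 4931
Prime factors: 4931
φ(4931) = 4931 × (1-1/4931)
= 4931 × 4930/4931 = 4930

φ(4931) = 4930


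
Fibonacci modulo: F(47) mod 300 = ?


F(k) mod 300 for k=1..47:
1, 1, 2, 3, 5, 8, 13, 21, 34, 55, 89, 144, 233, 77, 10, 87, 97, 184, 281, 165, 146, 11, 157, 168, 25, 193, 218, 111, 29, 140, 169, 9, 178, 187, 65, 252, 17, 269, 286, 255, 241, 196, 137, 33, 170, 203, 73
F(47) mod 300 = 73


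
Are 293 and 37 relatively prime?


Euclidean algorithm:
293 = 7 * 37 + 34
37 = 1 * 34 + 3
34 = 11 * 3 + 1
3 = 3 * 1 + 0
GCD(293, 37) = 1

Yes, coprime (GCD = 1)


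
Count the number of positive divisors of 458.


458 = 2^1 × 229^1
d(458) = (1+1) × (1+1) = 4

4 divisors


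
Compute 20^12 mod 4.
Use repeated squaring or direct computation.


20^1 mod 4 = 0
20^2 mod 4 = 0
20^3 mod 4 = 0
20^4 mod 4 = 0
20^5 mod 4 = 0
20^6 mod 4 = 0
20^7 mod 4 = 0
20^8 mod 4 = 0
20^9 mod 4 = 0
20^10 mod 4 = 0
20^11 mod 4 = 0
20^12 mod 4 = 0


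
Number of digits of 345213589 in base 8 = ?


345213589 in base 8 = 2444705225
Number of digits = 10

10 digits (base 8)


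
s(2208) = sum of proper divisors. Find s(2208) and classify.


Proper divisors: 1, 2, 3, 4, 6, 8, 12, 16, 23, 24, 32, 46, 48, 69, 92, 96, 138, 184, 276, 368, 552, 736, 1104
Sum = 1 + 2 + 3 + 4 + 6 + 8 + 12 + 16 + 23 + 24 + 32 + 46 + 48 + 69 + 92 + 96 + 138 + 184 + 276 + 368 + 552 + 736 + 1104 = 3840
3840 > 2208 → abundant

s(2208) = 3840 (abundant)


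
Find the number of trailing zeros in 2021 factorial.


floor(2021/5) = 404
floor(2021/25) = 80
floor(2021/125) = 16
floor(2021/625) = 3
Total = 503

503 trailing zeros


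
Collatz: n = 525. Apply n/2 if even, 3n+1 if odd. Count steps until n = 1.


525 → 1576 → 788 → 394 → 197 → 592 → 296 → 148 → 74 → 37 → 112 → 56 → 28 → 14 → 7 → 22 → 11 → 34 → 17 → 52 → 26 → 13 → 40 → 20 → 10 → 5 → 16 → 8 → 4 → 2 → 1
Total steps = 30

30 steps


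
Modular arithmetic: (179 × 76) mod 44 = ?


179 × 76 = 13604
13604 mod 44 = 8


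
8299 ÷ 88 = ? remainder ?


8299 = 88 * 94 + 27
Check: 8272 + 27 = 8299

q = 94, r = 27


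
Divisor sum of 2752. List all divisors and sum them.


Divisors of 2752: 1, 2, 4, 8, 16, 32, 43, 64, 86, 172, 344, 688, 1376, 2752
Sum = 1 + 2 + 4 + 8 + 16 + 32 + 43 + 64 + 86 + 172 + 344 + 688 + 1376 + 2752 = 5588

σ(2752) = 5588


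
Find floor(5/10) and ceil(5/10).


5/10 = 0.5000
floor = 0
ceil = 1

floor = 0, ceil = 1


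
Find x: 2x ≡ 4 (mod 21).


GCD(2, 21) = 1, unique solution
a^(-1) mod 21 = 11
x = 11 * 4 mod 21 = 2

x ≡ 2 (mod 21)


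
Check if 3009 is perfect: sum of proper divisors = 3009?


Proper divisors of 3009: 1, 3, 17, 51, 59, 177, 1003
Sum = 1 + 3 + 17 + 51 + 59 + 177 + 1003 = 1311

No, 3009 is not perfect (1311 ≠ 3009)


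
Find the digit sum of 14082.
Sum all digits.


1 + 4 + 0 + 8 + 2 = 15


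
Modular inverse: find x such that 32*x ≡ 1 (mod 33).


Use the extended Euclidean algorithm on (33, 32); each row r = 33*s + 32*t:
r=33, s=1, t=0
r=32, s=0, t=1
q=1: r=1, s=1, t=-1   [33*(1) + 32*(-1) = 1]
q=32: r=0, s=-32, t=33   [33*(-32) + 32*(33) = 0]
GCD = 1 with t = -1, so 32*(-1) ≡ 1 (mod 33)
Inverse = -1 mod 33 = 32
Check: 32 * 32 = 1024 ≡ 1 (mod 33)

32^(-1) ≡ 32 (mod 33)


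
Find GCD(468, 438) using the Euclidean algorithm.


468 = 1 * 438 + 30
438 = 14 * 30 + 18
30 = 1 * 18 + 12
18 = 1 * 12 + 6
12 = 2 * 6 + 0
GCD = 6


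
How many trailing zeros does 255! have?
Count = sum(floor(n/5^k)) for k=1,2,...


floor(255/5) = 51
floor(255/25) = 10
floor(255/125) = 2
Total = 63

63 trailing zeros


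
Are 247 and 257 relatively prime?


Euclidean algorithm:
257 = 1 * 247 + 10
247 = 24 * 10 + 7
10 = 1 * 7 + 3
7 = 2 * 3 + 1
3 = 3 * 1 + 0
GCD(247, 257) = 1

Yes, coprime (GCD = 1)


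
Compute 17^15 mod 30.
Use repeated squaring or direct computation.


17^1 mod 30 = 17
17^2 mod 30 = 19
17^3 mod 30 = 23
17^4 mod 30 = 1
17^5 mod 30 = 17
17^6 mod 30 = 19
17^7 mod 30 = 23
17^8 mod 30 = 1
17^9 mod 30 = 17
17^10 mod 30 = 19
17^11 mod 30 = 23
17^12 mod 30 = 1
17^13 mod 30 = 17
17^14 mod 30 = 19
17^15 mod 30 = 23


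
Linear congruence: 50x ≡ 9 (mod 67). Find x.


GCD(50, 67) = 1, unique solution
a^(-1) mod 67 = 63
x = 63 * 9 mod 67 = 31

x ≡ 31 (mod 67)


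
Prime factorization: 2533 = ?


2533 / 17 = 149
149 / 149 = 1
2533 = 17 × 149


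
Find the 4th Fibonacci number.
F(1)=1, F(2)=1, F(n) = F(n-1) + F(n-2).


Sequence: 1, 1, 2, 3
F(4) = 3


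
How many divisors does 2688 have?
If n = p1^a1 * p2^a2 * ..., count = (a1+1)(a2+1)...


2688 = 2^7 × 3^1 × 7^1
d(2688) = (7+1) × (1+1) × (1+1) = 32

32 divisors


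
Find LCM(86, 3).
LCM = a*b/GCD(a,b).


GCD(86, 3) = 1
LCM = 86*3/1 = 258/1 = 258

LCM = 258


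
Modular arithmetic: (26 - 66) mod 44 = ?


26 - 66 = -40
-40 mod 44 = 4


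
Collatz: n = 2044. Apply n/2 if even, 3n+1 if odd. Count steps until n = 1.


2044 → 1022 → 511 → 1534 → 767 → 2302 → 1151 → 3454 → 1727 → 5182 → 2591 → 7774 → 3887 → 11662 → 5831 → 17494 → 8747 → 26242 → 13121 → 39364 → 19682 → 9841 → 29524 → 14762 → 7381 → 22144 → 11072 → 5536 → 2768 → 1384 → 692 → 346 → 173 → 520 → 260 → 130 → 65 → 196 → 98 → 49 → 148 → 74 → 37 → 112 → 56 → 28 → 14 → 7 → 22 → 11 → 34 → 17 → 52 → 26 → 13 → 40 → 20 → 10 → 5 → 16 → 8 → 4 → 2 → 1
Total steps = 63

63 steps


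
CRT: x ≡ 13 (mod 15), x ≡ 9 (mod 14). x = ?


M = 15*14 = 210
M1 = M/15 = 14, M2 = M/14 = 15
M1^(-1) mod 15 = 14, M2^(-1) mod 14 = 1
x = 13*14*14 + 9*15*1 = 2683
2683 mod 210 = 163
Check: 163 mod 15 = 13 ✓, 163 mod 14 = 9 ✓

x ≡ 163 (mod 210)


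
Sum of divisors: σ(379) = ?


Divisors of 379: 1, 379
Sum = 1 + 379 = 380

σ(379) = 380


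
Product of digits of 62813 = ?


6 × 2 × 8 × 1 × 3 = 288


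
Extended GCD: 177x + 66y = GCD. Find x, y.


Tabular extended Euclidean (each row: r = 177*s + 66*t):
r=177, s=1, t=0
r=66, s=0, t=1
q=2: r=45, s=1, t=-2   [177*(1) + 66*(-2) = 45]
q=1: r=21, s=-1, t=3   [177*(-1) + 66*(3) = 21]
q=2: r=3, s=3, t=-8   [177*(3) + 66*(-8) = 3]
q=7: r=0, s=-22, t=59   [177*(-22) + 66*(59) = 0]
GCD = 3; from the row with r=3: x=3, y=-8
Check: 177*(3) + 66*(-8) = 531 - 528 = 3

GCD = 3, x = 3, y = -8


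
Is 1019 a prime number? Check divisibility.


Check divisors up to sqrt(1019) = 31.9218
No divisors found.
1019 is prime.

Yes, 1019 is prime


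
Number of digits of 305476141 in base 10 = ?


305476141 has 9 digits in base 10
floor(log10(305476141)) + 1 = floor(8.4850) + 1 = 9

9 digits (base 10)


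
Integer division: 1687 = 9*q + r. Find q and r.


1687 = 9 * 187 + 4
Check: 1683 + 4 = 1687

q = 187, r = 4


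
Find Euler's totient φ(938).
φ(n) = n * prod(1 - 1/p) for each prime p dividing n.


938 = 2 × 7 × 67
Prime factors: 2, 7, 67
φ(938) = 938 × (1-1/2) × (1-1/7) × (1-1/67)
= 938 × 1/2 × 6/7 × 66/67 = 396

φ(938) = 396


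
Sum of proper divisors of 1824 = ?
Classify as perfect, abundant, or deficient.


Proper divisors: 1, 2, 3, 4, 6, 8, 12, 16, 19, 24, 32, 38, 48, 57, 76, 96, 114, 152, 228, 304, 456, 608, 912
Sum = 1 + 2 + 3 + 4 + 6 + 8 + 12 + 16 + 19 + 24 + 32 + 38 + 48 + 57 + 76 + 96 + 114 + 152 + 228 + 304 + 456 + 608 + 912 = 3216
3216 > 1824 → abundant

s(1824) = 3216 (abundant)


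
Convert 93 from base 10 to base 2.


93 (base 10) = 93 (decimal)
93 (decimal) = 1011101 (base 2)


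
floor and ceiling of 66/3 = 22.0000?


66/3 = 22.0000
floor = 22
ceil = 22

floor = 22, ceil = 22


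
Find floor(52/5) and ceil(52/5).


52/5 = 10.4000
floor = 10
ceil = 11

floor = 10, ceil = 11


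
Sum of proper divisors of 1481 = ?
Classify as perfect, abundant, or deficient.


Proper divisors: 1
Sum = 1 = 1
1 < 1481 → deficient

s(1481) = 1 (deficient)


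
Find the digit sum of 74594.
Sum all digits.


7 + 4 + 5 + 9 + 4 = 29


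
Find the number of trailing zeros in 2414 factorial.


floor(2414/5) = 482
floor(2414/25) = 96
floor(2414/125) = 19
floor(2414/625) = 3
Total = 600

600 trailing zeros


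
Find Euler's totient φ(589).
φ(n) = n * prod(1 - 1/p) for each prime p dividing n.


589 = 19 × 31
Prime factors: 19, 31
φ(589) = 589 × (1-1/19) × (1-1/31)
= 589 × 18/19 × 30/31 = 540

φ(589) = 540


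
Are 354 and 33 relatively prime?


Euclidean algorithm:
354 = 10 * 33 + 24
33 = 1 * 24 + 9
24 = 2 * 9 + 6
9 = 1 * 6 + 3
6 = 2 * 3 + 0
GCD(354, 33) = 3

No, not coprime (GCD = 3)


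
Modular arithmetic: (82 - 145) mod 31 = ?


82 - 145 = -63
-63 mod 31 = 30


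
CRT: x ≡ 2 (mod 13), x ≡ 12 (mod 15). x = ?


M = 13*15 = 195
M1 = M/13 = 15, M2 = M/15 = 13
M1^(-1) mod 13 = 7, M2^(-1) mod 15 = 7
x = 2*15*7 + 12*13*7 = 1302
1302 mod 195 = 132
Check: 132 mod 13 = 2 ✓, 132 mod 15 = 12 ✓

x ≡ 132 (mod 195)


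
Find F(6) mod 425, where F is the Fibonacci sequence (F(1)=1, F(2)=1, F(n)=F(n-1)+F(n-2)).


F(k) mod 425 for k=1..6:
1, 1, 2, 3, 5, 8
F(6) mod 425 = 8


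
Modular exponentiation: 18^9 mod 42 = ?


18^1 mod 42 = 18
18^2 mod 42 = 30
18^3 mod 42 = 36
18^4 mod 42 = 18
18^5 mod 42 = 30
18^6 mod 42 = 36
18^7 mod 42 = 18
18^8 mod 42 = 30
18^9 mod 42 = 36


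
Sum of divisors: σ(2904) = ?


Divisors of 2904: 1, 2, 3, 4, 6, 8, 11, 12, 22, 24, 33, 44, 66, 88, 121, 132, 242, 264, 363, 484, 726, 968, 1452, 2904
Sum = 1 + 2 + 3 + 4 + 6 + 8 + 11 + 12 + 22 + 24 + 33 + 44 + 66 + 88 + 121 + 132 + 242 + 264 + 363 + 484 + 726 + 968 + 1452 + 2904 = 7980

σ(2904) = 7980


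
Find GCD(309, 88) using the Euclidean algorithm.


309 = 3 * 88 + 45
88 = 1 * 45 + 43
45 = 1 * 43 + 2
43 = 21 * 2 + 1
2 = 2 * 1 + 0
GCD = 1


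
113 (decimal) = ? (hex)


113 (base 10) = 113 (decimal)
113 (decimal) = 71 (base 16)


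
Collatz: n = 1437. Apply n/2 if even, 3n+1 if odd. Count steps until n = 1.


1437 → 4312 → 2156 → 1078 → 539 → 1618 → 809 → 2428 → 1214 → 607 → 1822 → 911 → 2734 → 1367 → 4102 → 2051 → 6154 → 3077 → 9232 → 4616 → 2308 → 1154 → 577 → 1732 → 866 → 433 → 1300 → 650 → 325 → 976 → 488 → 244 → 122 → 61 → 184 → 92 → 46 → 23 → 70 → 35 → 106 → 53 → 160 → 80 → 40 → 20 → 10 → 5 → 16 → 8 → 4 → 2 → 1
Total steps = 52

52 steps


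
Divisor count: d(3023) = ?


3023 = 3023^1
d(3023) = (1+1) = 2

2 divisors


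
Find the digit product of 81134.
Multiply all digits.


8 × 1 × 1 × 3 × 4 = 96


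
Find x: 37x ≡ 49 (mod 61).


GCD(37, 61) = 1, unique solution
a^(-1) mod 61 = 33
x = 33 * 49 mod 61 = 31

x ≡ 31 (mod 61)


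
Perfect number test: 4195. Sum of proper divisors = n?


Proper divisors of 4195: 1, 5, 839
Sum = 1 + 5 + 839 = 845

No, 4195 is not perfect (845 ≠ 4195)


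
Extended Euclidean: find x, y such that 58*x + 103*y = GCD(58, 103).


Tabular extended Euclidean (each row: r = 58*s + 103*t):
r=58, s=1, t=0
r=103, s=0, t=1
q=0: r=58, s=1, t=0   [58*(1) + 103*(0) = 58]
q=1: r=45, s=-1, t=1   [58*(-1) + 103*(1) = 45]
q=1: r=13, s=2, t=-1   [58*(2) + 103*(-1) = 13]
q=3: r=6, s=-7, t=4   [58*(-7) + 103*(4) = 6]
q=2: r=1, s=16, t=-9   [58*(16) + 103*(-9) = 1]
q=6: r=0, s=-103, t=58   [58*(-103) + 103*(58) = 0]
GCD = 1; from the row with r=1: x=16, y=-9
Check: 58*(16) + 103*(-9) = 928 - 927 = 1

GCD = 1, x = 16, y = -9
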